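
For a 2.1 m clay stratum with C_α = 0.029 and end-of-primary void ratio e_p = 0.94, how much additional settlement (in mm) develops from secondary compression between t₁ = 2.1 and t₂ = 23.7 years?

S_s ≈ 33 mm

Secondary compression: S_s = C_α·H/(1+e_p)·log₁₀(t₂/t₁)
S_s = 0.029×2.1/(1+0.94)×log₁₀(23.7/2.1)
    = 0.03139 × 1.053 = 0.03304 m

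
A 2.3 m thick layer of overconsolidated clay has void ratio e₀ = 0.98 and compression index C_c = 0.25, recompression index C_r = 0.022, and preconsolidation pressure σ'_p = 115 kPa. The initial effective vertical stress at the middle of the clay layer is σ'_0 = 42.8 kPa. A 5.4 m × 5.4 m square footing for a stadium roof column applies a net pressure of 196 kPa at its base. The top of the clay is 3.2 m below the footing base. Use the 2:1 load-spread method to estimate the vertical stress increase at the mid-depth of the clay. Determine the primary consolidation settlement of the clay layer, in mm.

Mid-depth of clay below the footing base: z = 3.2 + 2.3/2 = 4.35 m.
Stress increase at mid-clay by the 2:1 spreading method:
Δσ = qBL/((B+z)(L+z)) = 196×5.4×5.4/((5.4+4.35)(5.4+4.35)) = 60.122 kPa
Final effective stress: σ'_f = 42.8 + 60.122 = 102.92 kPa.
σ'_f = 102.92 ≤ σ'_p = 115 kPa, so the clay remains overconsolidated and only the recompression index applies:
S_c = C_r·H/(1+e₀)·log₁₀(σ'_f/σ'_0) = 0.022×2.3/1.98×log₁₀(102.92/42.8)
    = 0.025555 × 0.38106 = 0.009738 m

S_c ≈ 9.74 mm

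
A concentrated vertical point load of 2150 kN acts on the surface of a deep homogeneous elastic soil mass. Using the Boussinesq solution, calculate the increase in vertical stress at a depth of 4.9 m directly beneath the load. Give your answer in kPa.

Δσ_z ≈ 42.8 kPa

Boussinesq vertical stress below a point load on an elastic half-space:
Δσ_z = 3P/(2πz²) · [1 + (r/z)²]^(−5/2)
r/z = 0/4.9 = 0; [1+(r/z)²]^(−5/2) = 1.
Δσ_z = 3×2150/(2π×4.9²) × 1 = 42.755 × 1 = 42.76 kPa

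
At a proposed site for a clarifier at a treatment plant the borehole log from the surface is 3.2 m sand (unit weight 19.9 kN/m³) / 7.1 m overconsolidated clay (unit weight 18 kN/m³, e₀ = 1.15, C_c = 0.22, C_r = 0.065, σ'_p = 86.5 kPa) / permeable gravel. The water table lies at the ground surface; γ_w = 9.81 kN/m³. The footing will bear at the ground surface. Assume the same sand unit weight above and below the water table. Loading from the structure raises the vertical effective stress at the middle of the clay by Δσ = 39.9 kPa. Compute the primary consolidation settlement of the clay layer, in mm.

S_c ≈ 81.7 mm

Mid-depth of clay below the ground surface: z = 3.2 + 7.1/2 = 6.75 m.
Total vertical stress at mid-clay: σ_v = 19.9×3.2 + 18×3.55 = 127.58 kPa.
Pore pressure: u = 9.81×(6.75 − 0) = 66.218 kPa.
Initial effective stress: σ'_0 = σ_v − u = 127.58 − 66.218 = 61.362 kPa.
Final effective stress: σ'_f = 61.362 + 39.9 = 101.26 kPa.
σ'_f = 101.26 > σ'_p = 86.5 kPa, so the stress path crosses the preconsolidation pressure — recompression up to σ'_p, then virgin compression beyond:
S_c = H/(1+e₀)·[C_r·log₁₀(σ'_p/σ'_0) + C_c·log₁₀(σ'_f/σ'_p)]
    = 7.1/2.15 × [0.065×log₁₀(86.5/61.362) + 0.22×log₁₀(101.26/86.5)]
    = 3.3023 × [0.0096926 + 0.015053] = 0.08172 m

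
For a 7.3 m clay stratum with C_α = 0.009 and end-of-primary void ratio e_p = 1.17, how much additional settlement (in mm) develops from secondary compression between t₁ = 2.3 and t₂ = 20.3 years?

S_s ≈ 28.6 mm

Secondary compression: S_s = C_α·H/(1+e_p)·log₁₀(t₂/t₁)
S_s = 0.009×7.3/(1+1.17)×log₁₀(20.3/2.3)
    = 0.03028 × 0.9458 = 0.02863 m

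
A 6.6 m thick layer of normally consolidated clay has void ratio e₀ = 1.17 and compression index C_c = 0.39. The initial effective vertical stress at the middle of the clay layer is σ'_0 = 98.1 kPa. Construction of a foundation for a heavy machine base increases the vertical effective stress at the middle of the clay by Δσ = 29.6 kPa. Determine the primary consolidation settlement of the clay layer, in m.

S_c ≈ 0.136 m

Final effective stress: σ'_f = σ'_0 + Δσ = 98.1 + 29.6 = 127.7 kPa.
Normally consolidated clay, so the full stress increment lies on the virgin compression line:
S_c = C_c·H/(1+e₀)·log₁₀(σ'_f/σ'_0) = 0.39×6.6/(1+1.17)×log₁₀(127.7/98.1)
    = 1.1862 × 0.11452 = 0.1358 m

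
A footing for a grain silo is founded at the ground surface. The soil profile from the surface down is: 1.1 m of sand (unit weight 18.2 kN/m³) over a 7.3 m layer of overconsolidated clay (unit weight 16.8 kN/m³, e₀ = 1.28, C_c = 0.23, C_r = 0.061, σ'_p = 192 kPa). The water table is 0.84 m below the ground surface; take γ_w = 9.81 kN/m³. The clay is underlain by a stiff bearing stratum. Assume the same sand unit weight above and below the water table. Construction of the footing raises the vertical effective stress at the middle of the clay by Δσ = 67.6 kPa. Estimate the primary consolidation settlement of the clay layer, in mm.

Mid-depth of clay below the ground surface: z = 1.1 + 7.3/2 = 4.75 m.
Total vertical stress at mid-clay: σ_v = 18.2×1.1 + 16.8×3.65 = 81.34 kPa.
Pore pressure: u = 9.81×(4.75 − 0.84) = 38.357 kPa.
Initial effective stress: σ'_0 = σ_v − u = 81.34 − 38.357 = 42.983 kPa.
Final effective stress: σ'_f = 42.983 + 67.6 = 110.58 kPa.
σ'_f = 110.58 ≤ σ'_p = 192 kPa, so the clay remains overconsolidated and only the recompression index applies:
S_c = C_r·H/(1+e₀)·log₁₀(σ'_f/σ'_0) = 0.061×7.3/2.28×log₁₀(110.58/42.983)
    = 0.19531 × 0.41038 = 0.08015 m

S_c ≈ 80.2 mm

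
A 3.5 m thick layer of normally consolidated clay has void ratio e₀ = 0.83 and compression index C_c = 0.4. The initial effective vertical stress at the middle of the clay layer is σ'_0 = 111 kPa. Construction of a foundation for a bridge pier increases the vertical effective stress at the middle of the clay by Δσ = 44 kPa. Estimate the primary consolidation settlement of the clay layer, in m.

Final effective stress: σ'_f = σ'_0 + Δσ = 111 + 44 = 155 kPa.
Normally consolidated clay, so the full stress increment lies on the virgin compression line:
S_c = C_c·H/(1+e₀)·log₁₀(σ'_f/σ'_0) = 0.4×3.5/(1+0.83)×log₁₀(155/111)
    = 0.76503 × 0.14501 = 0.1109 m

S_c ≈ 0.111 m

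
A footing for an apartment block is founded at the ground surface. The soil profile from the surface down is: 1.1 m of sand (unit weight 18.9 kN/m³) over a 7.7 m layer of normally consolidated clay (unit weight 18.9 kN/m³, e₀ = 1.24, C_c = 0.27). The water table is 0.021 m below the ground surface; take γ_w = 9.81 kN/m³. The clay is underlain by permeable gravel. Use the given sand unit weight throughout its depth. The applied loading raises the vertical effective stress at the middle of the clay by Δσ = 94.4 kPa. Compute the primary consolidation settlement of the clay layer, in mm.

S_c ≈ 455 mm

Mid-depth of clay below the ground surface: z = 1.1 + 7.7/2 = 4.95 m.
Total vertical stress at mid-clay: σ_v = 18.9×1.1 + 18.9×3.85 = 93.555 kPa.
Pore pressure: u = 9.81×(4.95 − 0.021) = 48.353 kPa.
Initial effective stress: σ'_0 = σ_v − u = 93.555 − 48.353 = 45.202 kPa.
Final effective stress: σ'_f = σ'_0 + Δσ = 45.202 + 94.4 = 139.6 kPa.
Normally consolidated clay, so the full stress increment lies on the virgin compression line:
S_c = C_c·H/(1+e₀)·log₁₀(σ'_f/σ'_0) = 0.27×7.7/(1+1.24)×log₁₀(139.6/45.202)
    = 0.92812 × 0.48973 = 0.4545 m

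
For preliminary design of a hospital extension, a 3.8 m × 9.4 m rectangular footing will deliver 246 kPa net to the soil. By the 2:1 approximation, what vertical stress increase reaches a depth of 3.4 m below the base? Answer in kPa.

Δσ_z ≈ 95.3 kPa

By the 2:1 method the load spreads at 1 horizontal : 2 vertical, so at depth z the loaded area has grown by z in each plan dimension:
Δσ = qBL/((B+z)(L+z)) = 246×3.8×9.4/((3.8+3.4)(9.4+3.4)) = 95.346 kPa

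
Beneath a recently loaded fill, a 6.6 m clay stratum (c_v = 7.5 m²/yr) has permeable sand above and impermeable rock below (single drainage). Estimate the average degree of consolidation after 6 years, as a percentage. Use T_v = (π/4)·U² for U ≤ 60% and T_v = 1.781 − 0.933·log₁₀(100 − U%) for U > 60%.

Drainage path length: H_d = H = 6.6 m (single drainage).
T_v = c_v·t/H_d² = 7.5×6/6.6² = 1.0331.
T_v = 1.0331 corresponds to the U > 60% branch:
U = 1 − 10^((1.781 − T_v)/0.933)/100 = 0.9367

U ≈ 93.7 %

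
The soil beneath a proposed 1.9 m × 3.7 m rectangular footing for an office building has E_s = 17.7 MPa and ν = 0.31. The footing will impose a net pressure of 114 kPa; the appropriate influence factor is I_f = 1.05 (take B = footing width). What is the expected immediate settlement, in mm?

S_e ≈ 11.6 mm

Immediate (elastic) settlement: S_e = q·B·(1−ν²)/E_s · I_f.
E_s = 17.7 MPa = 17700 kPa.
S_e = 114 × 1.9 × (1 − 0.31²) / 17700 × 1.05
    = 114 × 1.9 × 0.9039 / 17700 × 1.05
    = 0.01161 m = 11.61 mm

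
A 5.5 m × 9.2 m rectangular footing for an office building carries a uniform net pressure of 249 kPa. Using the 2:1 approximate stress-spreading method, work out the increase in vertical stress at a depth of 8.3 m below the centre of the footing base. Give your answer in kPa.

Δσ_z ≈ 52.2 kPa

By the 2:1 method the load spreads at 1 horizontal : 2 vertical, so at depth z the loaded area has grown by z in each plan dimension:
Δσ = qBL/((B+z)(L+z)) = 249×5.5×9.2/((5.5+8.3)(9.2+8.3)) = 52.171 kPa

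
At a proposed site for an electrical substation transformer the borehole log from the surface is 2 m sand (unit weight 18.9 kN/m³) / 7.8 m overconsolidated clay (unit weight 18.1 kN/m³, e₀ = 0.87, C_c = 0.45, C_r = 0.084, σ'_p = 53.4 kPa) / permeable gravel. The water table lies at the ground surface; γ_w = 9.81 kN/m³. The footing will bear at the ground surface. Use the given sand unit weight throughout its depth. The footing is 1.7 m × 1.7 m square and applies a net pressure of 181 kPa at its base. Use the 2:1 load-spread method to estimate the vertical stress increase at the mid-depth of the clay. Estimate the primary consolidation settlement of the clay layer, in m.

Mid-depth of clay below the ground surface: z = 2 + 7.8/2 = 5.9 m.
Total vertical stress at mid-clay: σ_v = 18.9×2 + 18.1×3.9 = 108.39 kPa.
Pore pressure: u = 9.81×(5.9 − 0) = 57.879 kPa.
Initial effective stress: σ'_0 = σ_v − u = 108.39 − 57.879 = 50.511 kPa.
Stress increase at mid-clay by the 2:1 spreading method:
Δσ = qBL/((B+z)(L+z)) = 181×1.7×1.7/((1.7+5.9)(1.7+5.9)) = 9.0563 kPa
Final effective stress: σ'_f = 50.511 + 9.0563 = 59.567 kPa.
σ'_f = 59.567 > σ'_p = 53.4 kPa, so the stress path crosses the preconsolidation pressure — recompression up to σ'_p, then virgin compression beyond:
S_c = H/(1+e₀)·[C_r·log₁₀(σ'_p/σ'_0) + C_c·log₁₀(σ'_f/σ'_p)]
    = 7.8/1.87 × [0.084×log₁₀(53.4/50.511) + 0.45×log₁₀(59.567/53.4)]
    = 4.1711 × [0.002029 + 0.021359] = 0.09755 m

S_c ≈ 0.0976 m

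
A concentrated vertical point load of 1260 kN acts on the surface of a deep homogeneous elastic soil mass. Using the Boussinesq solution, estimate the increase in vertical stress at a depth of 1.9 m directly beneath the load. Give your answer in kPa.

Boussinesq vertical stress below a point load on an elastic half-space:
Δσ_z = 3P/(2πz²) · [1 + (r/z)²]^(−5/2)
r/z = 0/1.9 = 0; [1+(r/z)²]^(−5/2) = 1.
Δσ_z = 3×1260/(2π×1.9²) × 1 = 166.65 × 1 = 166.7 kPa

Δσ_z ≈ 167 kPa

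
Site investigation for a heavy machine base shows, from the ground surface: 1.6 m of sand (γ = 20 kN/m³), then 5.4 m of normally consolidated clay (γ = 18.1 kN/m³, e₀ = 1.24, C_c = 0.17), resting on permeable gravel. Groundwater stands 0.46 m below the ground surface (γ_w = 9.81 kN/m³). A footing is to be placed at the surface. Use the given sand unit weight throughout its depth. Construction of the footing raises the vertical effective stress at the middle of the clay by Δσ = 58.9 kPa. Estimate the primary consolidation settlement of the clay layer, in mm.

S_c ≈ 153 mm

Mid-depth of clay below the ground surface: z = 1.6 + 5.4/2 = 4.3 m.
Total vertical stress at mid-clay: σ_v = 20×1.6 + 18.1×2.7 = 80.87 kPa.
Pore pressure: u = 9.81×(4.3 − 0.46) = 37.67 kPa.
Initial effective stress: σ'_0 = σ_v − u = 80.87 − 37.67 = 43.2 kPa.
Final effective stress: σ'_f = σ'_0 + Δσ = 43.2 + 58.9 = 102.1 kPa.
Normally consolidated clay, so the full stress increment lies on the virgin compression line:
S_c = C_c·H/(1+e₀)·log₁₀(σ'_f/σ'_0) = 0.17×5.4/(1+1.24)×log₁₀(102.1/43.2)
    = 0.40982 × 0.37354 = 0.1531 m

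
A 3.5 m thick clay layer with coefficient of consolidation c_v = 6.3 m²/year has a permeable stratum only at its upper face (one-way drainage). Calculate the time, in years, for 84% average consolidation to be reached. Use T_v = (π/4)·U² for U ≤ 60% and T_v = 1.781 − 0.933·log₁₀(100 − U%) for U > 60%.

Drainage path length: H_d = H = 3.5 m (single drainage).
U > 60%: T_v = 1.781 − 0.933·log₁₀(100 − 84) = 0.65756.
t = T_v·H_d²/c_v = 0.65756×3.5²/6.3 = 1.279 years.

t ≈ 1.28 years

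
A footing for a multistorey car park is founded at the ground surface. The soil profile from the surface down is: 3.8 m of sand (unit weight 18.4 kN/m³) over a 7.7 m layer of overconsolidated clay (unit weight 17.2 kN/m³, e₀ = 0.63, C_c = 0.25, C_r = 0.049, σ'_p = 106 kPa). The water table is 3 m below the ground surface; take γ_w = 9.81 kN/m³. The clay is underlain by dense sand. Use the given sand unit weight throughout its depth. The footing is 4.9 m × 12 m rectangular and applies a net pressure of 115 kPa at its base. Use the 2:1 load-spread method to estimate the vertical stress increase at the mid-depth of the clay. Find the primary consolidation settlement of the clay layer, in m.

Mid-depth of clay below the ground surface: z = 3.8 + 7.7/2 = 7.65 m.
Total vertical stress at mid-clay: σ_v = 18.4×3.8 + 17.2×3.85 = 136.14 kPa.
Pore pressure: u = 9.81×(7.65 − 3) = 45.617 kPa.
Initial effective stress: σ'_0 = σ_v − u = 136.14 − 45.617 = 90.523 kPa.
Stress increase at mid-clay by the 2:1 spreading method:
Δσ = qBL/((B+z)(L+z)) = 115×4.9×12/((4.9+7.65)(12+7.65)) = 27.42 kPa
Final effective stress: σ'_f = 90.523 + 27.42 = 117.94 kPa.
σ'_f = 117.94 > σ'_p = 106 kPa, so the stress path crosses the preconsolidation pressure — recompression up to σ'_p, then virgin compression beyond:
S_c = H/(1+e₀)·[C_r·log₁₀(σ'_p/σ'_0) + C_c·log₁₀(σ'_f/σ'_p)]
    = 7.7/1.63 × [0.049×log₁₀(106/90.523) + 0.25×log₁₀(117.94/106)]
    = 4.7239 × [0.0033588 + 0.011589] = 0.07061 m

S_c ≈ 0.0706 m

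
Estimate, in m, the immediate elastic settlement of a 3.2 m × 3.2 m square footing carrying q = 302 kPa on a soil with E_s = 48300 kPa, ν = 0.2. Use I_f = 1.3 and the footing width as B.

S_e ≈ 0.025 m

Immediate (elastic) settlement: S_e = q·B·(1−ν²)/E_s · I_f.
S_e = 302 × 3.2 × (1 − 0.2²) / 48300 × 1.3
    = 302 × 3.2 × 0.96 / 48300 × 1.3
    = 0.02497 m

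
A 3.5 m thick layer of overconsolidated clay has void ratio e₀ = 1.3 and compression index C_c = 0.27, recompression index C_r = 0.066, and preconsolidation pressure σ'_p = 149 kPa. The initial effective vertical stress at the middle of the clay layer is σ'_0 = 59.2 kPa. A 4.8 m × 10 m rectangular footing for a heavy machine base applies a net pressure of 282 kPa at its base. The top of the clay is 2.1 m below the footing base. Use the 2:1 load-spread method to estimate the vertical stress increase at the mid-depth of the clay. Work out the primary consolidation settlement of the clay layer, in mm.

S_c ≈ 66.1 mm

Mid-depth of clay below the footing base: z = 2.1 + 3.5/2 = 3.85 m.
Stress increase at mid-clay by the 2:1 spreading method:
Δσ = qBL/((B+z)(L+z)) = 282×4.8×10/((4.8+3.85)(10+3.85)) = 112.99 kPa
Final effective stress: σ'_f = 59.2 + 112.99 = 172.19 kPa.
σ'_f = 172.19 > σ'_p = 149 kPa, so the stress path crosses the preconsolidation pressure — recompression up to σ'_p, then virgin compression beyond:
S_c = H/(1+e₀)·[C_r·log₁₀(σ'_p/σ'_0) + C_c·log₁₀(σ'_f/σ'_p)]
    = 3.5/2.3 × [0.066×log₁₀(149/59.2) + 0.27×log₁₀(172.19/149)]
    = 1.5217 × [0.026457 + 0.016962] = 0.06607 m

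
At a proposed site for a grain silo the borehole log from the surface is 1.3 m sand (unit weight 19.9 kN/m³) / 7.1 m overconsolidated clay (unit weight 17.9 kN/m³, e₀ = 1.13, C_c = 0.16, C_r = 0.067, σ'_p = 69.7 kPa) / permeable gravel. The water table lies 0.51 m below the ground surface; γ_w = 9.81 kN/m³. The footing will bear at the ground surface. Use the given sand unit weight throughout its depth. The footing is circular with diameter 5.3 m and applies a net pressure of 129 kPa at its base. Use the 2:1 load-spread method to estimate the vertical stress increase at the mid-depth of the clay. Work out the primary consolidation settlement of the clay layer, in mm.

Mid-depth of clay below the ground surface: z = 1.3 + 7.1/2 = 4.85 m.
Total vertical stress at mid-clay: σ_v = 19.9×1.3 + 17.9×3.55 = 89.415 kPa.
Pore pressure: u = 9.81×(4.85 − 0.51) = 42.575 kPa.
Initial effective stress: σ'_0 = σ_v − u = 89.415 − 42.575 = 46.84 kPa.
Stress increase at mid-clay by the 2:1 spreading method:
Δσ ≈ qD²/(D+z)² = 129×5.3²/(5.3+4.85)² = 35.173 kPa
Final effective stress: σ'_f = 46.84 + 35.173 = 82.013 kPa.
σ'_f = 82.013 > σ'_p = 69.7 kPa, so the stress path crosses the preconsolidation pressure — recompression up to σ'_p, then virgin compression beyond:
S_c = H/(1+e₀)·[C_r·log₁₀(σ'_p/σ'_0) + C_c·log₁₀(σ'_f/σ'_p)]
    = 7.1/2.13 × [0.067×log₁₀(69.7/46.84) + 0.16×log₁₀(82.013/69.7)]
    = 3.3333 × [0.011565 + 0.011304] = 0.07623 m

S_c ≈ 76.2 mm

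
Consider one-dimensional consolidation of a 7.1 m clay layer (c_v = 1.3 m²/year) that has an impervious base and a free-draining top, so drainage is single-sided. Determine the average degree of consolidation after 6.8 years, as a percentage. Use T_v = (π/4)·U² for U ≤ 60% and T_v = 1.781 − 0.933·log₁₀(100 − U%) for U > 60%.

Drainage path length: H_d = H = 7.1 m (single drainage).
T_v = c_v·t/H_d² = 1.3×6.8/7.1² = 0.17536.
T_v = 0.17536 corresponds to the U ≤ 60% branch:
U = √(4T_v/π) = 0.4725

U ≈ 47.3 %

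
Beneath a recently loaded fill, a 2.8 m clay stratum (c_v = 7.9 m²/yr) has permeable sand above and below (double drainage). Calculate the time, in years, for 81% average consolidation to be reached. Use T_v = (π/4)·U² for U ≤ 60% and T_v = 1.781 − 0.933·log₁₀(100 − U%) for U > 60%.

Drainage path length: H_d = H/2 = 1.4 m (double drainage).
U > 60%: T_v = 1.781 − 0.933·log₁₀(100 − 81) = 0.58792.
t = T_v·H_d²/c_v = 0.58792×1.4²/7.9 = 0.1459 years.

t ≈ 0.146 years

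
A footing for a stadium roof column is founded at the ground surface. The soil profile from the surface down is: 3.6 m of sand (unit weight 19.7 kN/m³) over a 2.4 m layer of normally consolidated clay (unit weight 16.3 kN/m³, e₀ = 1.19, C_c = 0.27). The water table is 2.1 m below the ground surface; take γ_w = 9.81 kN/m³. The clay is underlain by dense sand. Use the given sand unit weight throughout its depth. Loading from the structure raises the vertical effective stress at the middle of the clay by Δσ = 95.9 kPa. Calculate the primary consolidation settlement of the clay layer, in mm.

S_c ≈ 118 mm

Mid-depth of clay below the ground surface: z = 3.6 + 2.4/2 = 4.8 m.
Total vertical stress at mid-clay: σ_v = 19.7×3.6 + 16.3×1.2 = 90.48 kPa.
Pore pressure: u = 9.81×(4.8 − 2.1) = 26.487 kPa.
Initial effective stress: σ'_0 = σ_v − u = 90.48 − 26.487 = 63.993 kPa.
Final effective stress: σ'_f = σ'_0 + Δσ = 63.993 + 95.9 = 159.89 kPa.
Normally consolidated clay, so the full stress increment lies on the virgin compression line:
S_c = C_c·H/(1+e₀)·log₁₀(σ'_f/σ'_0) = 0.27×2.4/(1+1.19)×log₁₀(159.89/63.993)
    = 0.29589 × 0.39769 = 0.1177 m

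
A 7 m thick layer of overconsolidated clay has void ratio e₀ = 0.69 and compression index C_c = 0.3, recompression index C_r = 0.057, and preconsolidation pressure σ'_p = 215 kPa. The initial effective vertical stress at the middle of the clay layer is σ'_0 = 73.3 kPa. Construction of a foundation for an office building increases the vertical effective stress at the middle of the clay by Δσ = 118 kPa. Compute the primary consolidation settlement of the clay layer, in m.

Final effective stress: σ'_f = 73.3 + 118 = 191.3 kPa.
σ'_f = 191.3 ≤ σ'_p = 215 kPa, so the clay remains overconsolidated and only the recompression index applies:
S_c = C_r·H/(1+e₀)·log₁₀(σ'_f/σ'_0) = 0.057×7/1.69×log₁₀(191.3/73.3)
    = 0.23609 × 0.41661 = 0.09836 m

S_c ≈ 0.0984 m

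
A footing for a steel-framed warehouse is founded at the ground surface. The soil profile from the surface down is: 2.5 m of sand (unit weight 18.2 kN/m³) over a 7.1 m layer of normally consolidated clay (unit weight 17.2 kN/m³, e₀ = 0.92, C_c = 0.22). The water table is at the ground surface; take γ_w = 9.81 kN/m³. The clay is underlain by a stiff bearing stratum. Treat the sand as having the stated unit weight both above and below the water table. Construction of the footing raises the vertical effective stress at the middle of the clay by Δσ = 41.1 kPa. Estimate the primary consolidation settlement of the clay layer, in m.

S_c ≈ 0.221 m

Mid-depth of clay below the ground surface: z = 2.5 + 7.1/2 = 6.05 m.
Total vertical stress at mid-clay: σ_v = 18.2×2.5 + 17.2×3.55 = 106.56 kPa.
Pore pressure: u = 9.81×(6.05 − 0) = 59.351 kPa.
Initial effective stress: σ'_0 = σ_v − u = 106.56 − 59.351 = 47.209 kPa.
Final effective stress: σ'_f = σ'_0 + Δσ = 47.209 + 41.1 = 88.309 kPa.
Normally consolidated clay, so the full stress increment lies on the virgin compression line:
S_c = C_c·H/(1+e₀)·log₁₀(σ'_f/σ'_0) = 0.22×7.1/(1+0.92)×log₁₀(88.309/47.209)
    = 0.81354 × 0.27198 = 0.2213 m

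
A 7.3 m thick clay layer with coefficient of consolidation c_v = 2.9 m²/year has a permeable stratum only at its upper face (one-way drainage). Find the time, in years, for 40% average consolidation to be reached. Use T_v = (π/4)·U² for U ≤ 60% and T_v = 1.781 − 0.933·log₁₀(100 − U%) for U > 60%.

t ≈ 2.31 years

Drainage path length: H_d = H = 7.3 m (single drainage).
U ≤ 60%: T_v = (π/4)·U² = (π/4)×0.4² = 0.12566.
t = T_v·H_d²/c_v = 0.12566×7.3²/2.9 = 2.309 years.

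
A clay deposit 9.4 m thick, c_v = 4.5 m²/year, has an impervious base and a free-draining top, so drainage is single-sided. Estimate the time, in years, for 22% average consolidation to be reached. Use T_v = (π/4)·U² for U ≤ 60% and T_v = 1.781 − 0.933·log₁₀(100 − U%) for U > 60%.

Drainage path length: H_d = H = 9.4 m (single drainage).
U ≤ 60%: T_v = (π/4)·U² = (π/4)×0.22² = 0.038013.
t = T_v·H_d²/c_v = 0.038013×9.4²/4.5 = 0.7464 years.

t ≈ 0.746 years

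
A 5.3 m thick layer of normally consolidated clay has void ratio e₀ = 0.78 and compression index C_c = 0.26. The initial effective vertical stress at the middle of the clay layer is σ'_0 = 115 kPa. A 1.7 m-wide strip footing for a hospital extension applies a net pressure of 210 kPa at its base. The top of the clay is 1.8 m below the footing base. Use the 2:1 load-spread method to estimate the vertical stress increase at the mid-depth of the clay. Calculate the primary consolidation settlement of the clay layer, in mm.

S_c ≈ 137 mm

Mid-depth of clay below the footing base: z = 1.8 + 5.3/2 = 4.45 m.
Stress increase at mid-clay by the 2:1 spreading method:
Δσ = qB/(B+z) = 210×1.7/(1.7+4.45) = 58.049 kPa
Final effective stress: σ'_f = σ'_0 + Δσ = 115 + 58.049 = 173.05 kPa.
Normally consolidated clay, so the full stress increment lies on the virgin compression line:
S_c = C_c·H/(1+e₀)·log₁₀(σ'_f/σ'_0) = 0.26×5.3/(1+0.78)×log₁₀(173.05/115)
    = 0.77416 × 0.17747 = 0.1374 m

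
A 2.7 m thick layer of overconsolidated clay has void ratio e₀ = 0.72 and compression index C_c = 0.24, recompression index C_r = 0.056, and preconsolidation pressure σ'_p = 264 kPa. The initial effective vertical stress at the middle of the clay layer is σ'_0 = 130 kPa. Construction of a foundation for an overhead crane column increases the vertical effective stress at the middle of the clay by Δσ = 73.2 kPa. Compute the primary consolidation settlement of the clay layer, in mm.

S_c ≈ 17.1 mm

Final effective stress: σ'_f = 130 + 73.2 = 203.2 kPa.
σ'_f = 203.2 ≤ σ'_p = 264 kPa, so the clay remains overconsolidated and only the recompression index applies:
S_c = C_r·H/(1+e₀)·log₁₀(σ'_f/σ'_0) = 0.056×2.7/1.72×log₁₀(203.2/130)
    = 0.087909 × 0.19398 = 0.01705 m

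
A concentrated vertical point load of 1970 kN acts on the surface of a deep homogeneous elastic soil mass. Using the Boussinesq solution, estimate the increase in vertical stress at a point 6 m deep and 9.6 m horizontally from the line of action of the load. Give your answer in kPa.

Δσ_z ≈ 1.09 kPa

Boussinesq vertical stress below a point load on an elastic half-space:
Δσ_z = 3P/(2πz²) · [1 + (r/z)²]^(−5/2)
r/z = 9.6/6 = 1.6; [1+(r/z)²]^(−5/2) = 0.041819.
Δσ_z = 3×1970/(2π×6²) × 0.041819 = 26.128 × 0.041819 = 1.093 kPa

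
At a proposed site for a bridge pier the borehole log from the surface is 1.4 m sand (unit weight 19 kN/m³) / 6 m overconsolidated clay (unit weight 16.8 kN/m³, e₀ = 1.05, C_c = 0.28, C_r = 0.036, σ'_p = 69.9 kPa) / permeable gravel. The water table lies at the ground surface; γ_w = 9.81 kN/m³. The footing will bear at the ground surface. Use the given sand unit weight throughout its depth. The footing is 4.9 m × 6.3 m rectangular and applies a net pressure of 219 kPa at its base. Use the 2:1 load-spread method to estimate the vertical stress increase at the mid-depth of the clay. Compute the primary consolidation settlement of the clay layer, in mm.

S_c ≈ 167 mm

Mid-depth of clay below the ground surface: z = 1.4 + 6/2 = 4.4 m.
Total vertical stress at mid-clay: σ_v = 19×1.4 + 16.8×3 = 77 kPa.
Pore pressure: u = 9.81×(4.4 − 0) = 43.164 kPa.
Initial effective stress: σ'_0 = σ_v − u = 77 − 43.164 = 33.836 kPa.
Stress increase at mid-clay by the 2:1 spreading method:
Δσ = qBL/((B+z)(L+z)) = 219×4.9×6.3/((4.9+4.4)(6.3+4.4)) = 67.938 kPa
Final effective stress: σ'_f = 33.836 + 67.938 = 101.77 kPa.
σ'_f = 101.77 > σ'_p = 69.9 kPa, so the stress path crosses the preconsolidation pressure — recompression up to σ'_p, then virgin compression beyond:
S_c = H/(1+e₀)·[C_r·log₁₀(σ'_p/σ'_0) + C_c·log₁₀(σ'_f/σ'_p)]
    = 6/2.05 × [0.036×log₁₀(69.9/33.836) + 0.28×log₁₀(101.77/69.9)]
    = 2.9268 × [0.011344 + 0.04568] = 0.1669 m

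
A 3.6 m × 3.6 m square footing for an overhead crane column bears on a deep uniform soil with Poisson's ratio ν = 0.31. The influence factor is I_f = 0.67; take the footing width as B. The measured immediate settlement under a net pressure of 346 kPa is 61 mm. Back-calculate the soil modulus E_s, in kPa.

S_e = q·B·(1−ν²)/E_s · I_f  ⇒  E_s = q·B·(1−ν²)·I_f / S_e.
E_s = 346 × 3.6 × 0.9039 × 0.67 / 0.061 = 12370 kPa

E_s ≈ 12400 kPa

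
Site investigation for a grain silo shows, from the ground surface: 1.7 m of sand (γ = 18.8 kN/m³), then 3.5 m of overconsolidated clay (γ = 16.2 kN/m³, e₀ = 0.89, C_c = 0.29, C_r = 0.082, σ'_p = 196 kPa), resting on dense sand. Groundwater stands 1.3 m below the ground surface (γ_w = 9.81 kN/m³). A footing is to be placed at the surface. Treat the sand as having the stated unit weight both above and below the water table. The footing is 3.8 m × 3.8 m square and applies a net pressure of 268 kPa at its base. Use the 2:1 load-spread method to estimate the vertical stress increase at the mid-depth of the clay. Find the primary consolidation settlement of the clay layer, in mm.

Mid-depth of clay below the ground surface: z = 1.7 + 3.5/2 = 3.45 m.
Total vertical stress at mid-clay: σ_v = 18.8×1.7 + 16.2×1.75 = 60.31 kPa.
Pore pressure: u = 9.81×(3.45 − 1.3) = 21.091 kPa.
Initial effective stress: σ'_0 = σ_v − u = 60.31 − 21.091 = 39.219 kPa.
Stress increase at mid-clay by the 2:1 spreading method:
Δσ = qBL/((B+z)(L+z)) = 268×3.8×3.8/((3.8+3.45)(3.8+3.45)) = 73.625 kPa
Final effective stress: σ'_f = 39.219 + 73.625 = 112.84 kPa.
σ'_f = 112.84 ≤ σ'_p = 196 kPa, so the clay remains overconsolidated and only the recompression index applies:
S_c = C_r·H/(1+e₀)·log₁₀(σ'_f/σ'_0) = 0.082×3.5/1.89×log₁₀(112.84/39.219)
    = 0.15186 × 0.45897 = 0.0697 m

S_c ≈ 69.7 mm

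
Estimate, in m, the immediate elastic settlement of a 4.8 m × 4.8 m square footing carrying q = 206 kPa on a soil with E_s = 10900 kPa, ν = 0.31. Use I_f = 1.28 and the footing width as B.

S_e ≈ 0.105 m

Immediate (elastic) settlement: S_e = q·B·(1−ν²)/E_s · I_f.
S_e = 206 × 4.8 × (1 − 0.31²) / 10900 × 1.28
    = 206 × 4.8 × 0.9039 / 10900 × 1.28
    = 0.105 m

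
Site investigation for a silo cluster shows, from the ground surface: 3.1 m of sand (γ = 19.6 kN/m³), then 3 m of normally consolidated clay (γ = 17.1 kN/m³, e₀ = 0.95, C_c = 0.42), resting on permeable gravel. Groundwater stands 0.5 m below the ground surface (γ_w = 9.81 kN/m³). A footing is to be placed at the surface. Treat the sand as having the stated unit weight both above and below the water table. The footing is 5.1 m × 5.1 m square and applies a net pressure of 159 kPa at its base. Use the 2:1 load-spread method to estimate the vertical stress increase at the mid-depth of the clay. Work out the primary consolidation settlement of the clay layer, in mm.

S_c ≈ 188 mm

Mid-depth of clay below the ground surface: z = 3.1 + 3/2 = 4.6 m.
Total vertical stress at mid-clay: σ_v = 19.6×3.1 + 17.1×1.5 = 86.41 kPa.
Pore pressure: u = 9.81×(4.6 − 0.5) = 40.221 kPa.
Initial effective stress: σ'_0 = σ_v − u = 86.41 − 40.221 = 46.189 kPa.
Stress increase at mid-clay by the 2:1 spreading method:
Δσ = qBL/((B+z)(L+z)) = 159×5.1×5.1/((5.1+4.6)(5.1+4.6)) = 43.954 kPa
Final effective stress: σ'_f = σ'_0 + Δσ = 46.189 + 43.954 = 90.143 kPa.
Normally consolidated clay, so the full stress increment lies on the virgin compression line:
S_c = C_c·H/(1+e₀)·log₁₀(σ'_f/σ'_0) = 0.42×3/(1+0.95)×log₁₀(90.143/46.189)
    = 0.64615 × 0.29039 = 0.1876 m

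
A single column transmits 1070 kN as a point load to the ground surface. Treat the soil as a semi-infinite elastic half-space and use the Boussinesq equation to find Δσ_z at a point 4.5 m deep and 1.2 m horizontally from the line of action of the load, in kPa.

Δσ_z ≈ 21.2 kPa

Boussinesq vertical stress below a point load on an elastic half-space:
Δσ_z = 3P/(2πz²) · [1 + (r/z)²]^(−5/2)
r/z = 1.2/4.5 = 0.26667; [1+(r/z)²]^(−5/2) = 0.8422.
Δσ_z = 3×1070/(2π×4.5²) × 0.8422 = 25.229 × 0.8422 = 21.25 kPa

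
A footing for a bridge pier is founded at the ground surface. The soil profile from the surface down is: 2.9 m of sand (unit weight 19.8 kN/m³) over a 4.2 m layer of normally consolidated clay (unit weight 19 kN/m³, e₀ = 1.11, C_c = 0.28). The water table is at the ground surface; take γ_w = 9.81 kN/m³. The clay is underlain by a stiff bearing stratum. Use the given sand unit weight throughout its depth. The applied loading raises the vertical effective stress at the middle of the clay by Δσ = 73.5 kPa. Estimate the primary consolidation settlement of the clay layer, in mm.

Mid-depth of clay below the ground surface: z = 2.9 + 4.2/2 = 5 m.
Total vertical stress at mid-clay: σ_v = 19.8×2.9 + 19×2.1 = 97.32 kPa.
Pore pressure: u = 9.81×(5 − 0) = 49.05 kPa.
Initial effective stress: σ'_0 = σ_v − u = 97.32 − 49.05 = 48.27 kPa.
Final effective stress: σ'_f = σ'_0 + Δσ = 48.27 + 73.5 = 121.77 kPa.
Normally consolidated clay, so the full stress increment lies on the virgin compression line:
S_c = C_c·H/(1+e₀)·log₁₀(σ'_f/σ'_0) = 0.28×4.2/(1+1.11)×log₁₀(121.77/48.27)
    = 0.55735 × 0.40186 = 0.224 m

S_c ≈ 224 mm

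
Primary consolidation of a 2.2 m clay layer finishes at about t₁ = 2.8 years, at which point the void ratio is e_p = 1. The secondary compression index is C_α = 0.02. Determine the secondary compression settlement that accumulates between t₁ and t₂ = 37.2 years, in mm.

Secondary compression: S_s = C_α·H/(1+e_p)·log₁₀(t₂/t₁)
S_s = 0.02×2.2/(1+1)×log₁₀(37.2/2.8)
    = 0.022 × 1.123 = 0.02471 m

S_s ≈ 24.7 mm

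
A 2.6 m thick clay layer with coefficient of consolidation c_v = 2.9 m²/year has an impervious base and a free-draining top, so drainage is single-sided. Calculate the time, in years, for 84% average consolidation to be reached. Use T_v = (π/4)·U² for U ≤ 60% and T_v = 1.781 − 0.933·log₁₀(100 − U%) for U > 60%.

Drainage path length: H_d = H = 2.6 m (single drainage).
U > 60%: T_v = 1.781 − 0.933·log₁₀(100 − 84) = 0.65756.
t = T_v·H_d²/c_v = 0.65756×2.6²/2.9 = 1.533 years.

t ≈ 1.53 years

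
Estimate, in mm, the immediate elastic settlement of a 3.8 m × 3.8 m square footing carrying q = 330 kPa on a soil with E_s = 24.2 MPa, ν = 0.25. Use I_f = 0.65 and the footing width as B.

Immediate (elastic) settlement: S_e = q·B·(1−ν²)/E_s · I_f.
E_s = 24.2 MPa = 24200 kPa.
S_e = 330 × 3.8 × (1 − 0.25²) / 24200 × 0.65
    = 330 × 3.8 × 0.9375 / 24200 × 0.65
    = 0.03158 m = 31.58 mm

S_e ≈ 31.6 mm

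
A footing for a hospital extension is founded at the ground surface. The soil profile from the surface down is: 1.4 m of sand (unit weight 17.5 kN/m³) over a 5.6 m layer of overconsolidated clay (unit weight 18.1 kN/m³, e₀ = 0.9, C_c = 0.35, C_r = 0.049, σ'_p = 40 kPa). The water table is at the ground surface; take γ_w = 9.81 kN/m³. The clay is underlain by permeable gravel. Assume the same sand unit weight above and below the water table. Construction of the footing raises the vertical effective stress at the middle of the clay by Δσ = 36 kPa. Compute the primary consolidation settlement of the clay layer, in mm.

Mid-depth of clay below the ground surface: z = 1.4 + 5.6/2 = 4.2 m.
Total vertical stress at mid-clay: σ_v = 17.5×1.4 + 18.1×2.8 = 75.18 kPa.
Pore pressure: u = 9.81×(4.2 − 0) = 41.202 kPa.
Initial effective stress: σ'_0 = σ_v − u = 75.18 − 41.202 = 33.978 kPa.
Final effective stress: σ'_f = 33.978 + 36 = 69.978 kPa.
σ'_f = 69.978 > σ'_p = 40 kPa, so the stress path crosses the preconsolidation pressure — recompression up to σ'_p, then virgin compression beyond:
S_c = H/(1+e₀)·[C_r·log₁₀(σ'_p/σ'_0) + C_c·log₁₀(σ'_f/σ'_p)]
    = 5.6/1.9 × [0.049×log₁₀(40/33.978) + 0.35×log₁₀(69.978/40)]
    = 2.9474 × [0.0034722 + 0.085016] = 0.2608 m

S_c ≈ 261 mm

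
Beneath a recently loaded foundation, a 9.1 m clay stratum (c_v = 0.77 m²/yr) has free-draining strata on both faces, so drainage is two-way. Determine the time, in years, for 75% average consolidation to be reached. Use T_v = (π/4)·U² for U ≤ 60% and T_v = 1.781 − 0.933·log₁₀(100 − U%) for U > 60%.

t ≈ 12.8 years

Drainage path length: H_d = H/2 = 4.55 m (double drainage).
U > 60%: T_v = 1.781 − 0.933·log₁₀(100 − 75) = 0.47672.
t = T_v·H_d²/c_v = 0.47672×4.55²/0.77 = 12.82 years.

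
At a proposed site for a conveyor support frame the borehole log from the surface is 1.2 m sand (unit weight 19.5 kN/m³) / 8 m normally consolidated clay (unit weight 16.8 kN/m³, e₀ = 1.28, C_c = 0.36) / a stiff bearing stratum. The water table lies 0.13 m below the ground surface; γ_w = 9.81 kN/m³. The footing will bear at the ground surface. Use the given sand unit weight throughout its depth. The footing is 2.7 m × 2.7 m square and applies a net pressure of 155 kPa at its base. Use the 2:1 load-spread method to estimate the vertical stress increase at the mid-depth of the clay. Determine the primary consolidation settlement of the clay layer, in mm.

Mid-depth of clay below the ground surface: z = 1.2 + 8/2 = 5.2 m.
Total vertical stress at mid-clay: σ_v = 19.5×1.2 + 16.8×4 = 90.6 kPa.
Pore pressure: u = 9.81×(5.2 − 0.13) = 49.737 kPa.
Initial effective stress: σ'_0 = σ_v − u = 90.6 − 49.737 = 40.863 kPa.
Stress increase at mid-clay by the 2:1 spreading method:
Δσ = qBL/((B+z)(L+z)) = 155×2.7×2.7/((2.7+5.2)(2.7+5.2)) = 18.105 kPa
Final effective stress: σ'_f = σ'_0 + Δσ = 40.863 + 18.105 = 58.968 kPa.
Normally consolidated clay, so the full stress increment lies on the virgin compression line:
S_c = C_c·H/(1+e₀)·log₁₀(σ'_f/σ'_0) = 0.36×8/(1+1.28)×log₁₀(58.968/40.863)
    = 1.2632 × 0.15929 = 0.2012 m

S_c ≈ 201 mm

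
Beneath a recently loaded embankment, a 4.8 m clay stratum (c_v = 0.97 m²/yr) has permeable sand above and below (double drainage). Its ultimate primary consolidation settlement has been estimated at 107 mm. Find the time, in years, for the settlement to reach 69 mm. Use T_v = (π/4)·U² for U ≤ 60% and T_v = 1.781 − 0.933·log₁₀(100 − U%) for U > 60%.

Drainage path length: H_d = H/2 = 2.4 m (double drainage).
U = S(t)/S_ult = 69/107 = 0.6449.
U > 60%: T_v = 1.781 − 0.933·log₁₀(100 − 64.486) = 0.33448.
t = T_v·H_d²/c_v = 0.33448×2.4²/0.97 = 1.986 years.

t ≈ 1.99 years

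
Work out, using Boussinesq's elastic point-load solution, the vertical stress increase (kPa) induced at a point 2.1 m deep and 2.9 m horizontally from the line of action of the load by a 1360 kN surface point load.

Δσ_z ≈ 10.2 kPa

Boussinesq vertical stress below a point load on an elastic half-space:
Δσ_z = 3P/(2πz²) · [1 + (r/z)²]^(−5/2)
r/z = 2.9/2.1 = 1.381; [1+(r/z)²]^(−5/2) = 0.069403.
Δσ_z = 3×1360/(2π×2.1²) × 0.069403 = 147.25 × 0.069403 = 10.22 kPa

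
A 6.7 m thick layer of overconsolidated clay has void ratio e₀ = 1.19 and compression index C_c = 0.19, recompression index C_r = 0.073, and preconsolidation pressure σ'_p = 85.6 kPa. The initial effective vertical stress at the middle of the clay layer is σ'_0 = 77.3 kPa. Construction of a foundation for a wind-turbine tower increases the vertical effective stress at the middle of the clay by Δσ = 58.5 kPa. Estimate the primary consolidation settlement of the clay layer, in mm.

S_c ≈ 126 mm

Final effective stress: σ'_f = 77.3 + 58.5 = 135.8 kPa.
σ'_f = 135.8 > σ'_p = 85.6 kPa, so the stress path crosses the preconsolidation pressure — recompression up to σ'_p, then virgin compression beyond:
S_c = H/(1+e₀)·[C_r·log₁₀(σ'_p/σ'_0) + C_c·log₁₀(σ'_f/σ'_p)]
    = 6.7/2.19 × [0.073×log₁₀(85.6/77.3) + 0.19×log₁₀(135.8/85.6)]
    = 3.0594 × [0.0032335 + 0.038081] = 0.1264 m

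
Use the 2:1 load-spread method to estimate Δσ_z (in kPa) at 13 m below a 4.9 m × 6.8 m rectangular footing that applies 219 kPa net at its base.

Δσ_z ≈ 20.6 kPa

By the 2:1 method the load spreads at 1 horizontal : 2 vertical, so at depth z the loaded area has grown by z in each plan dimension:
Δσ = qBL/((B+z)(L+z)) = 219×4.9×6.8/((4.9+13)(6.8+13)) = 20.589 kPa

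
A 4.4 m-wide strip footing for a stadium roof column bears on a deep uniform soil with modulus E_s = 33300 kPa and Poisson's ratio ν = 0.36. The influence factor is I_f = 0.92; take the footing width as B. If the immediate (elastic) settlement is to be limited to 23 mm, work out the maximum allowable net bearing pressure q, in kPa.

S_e = q·B·(1−ν²)/E_s · I_f  ⇒  q = S_e·E_s / (B·(1−ν²)·I_f).
q = 0.023 × 33300 / (4.4 × 0.8704 × 0.92) = 217.4 kPa

q ≈ 217 kPa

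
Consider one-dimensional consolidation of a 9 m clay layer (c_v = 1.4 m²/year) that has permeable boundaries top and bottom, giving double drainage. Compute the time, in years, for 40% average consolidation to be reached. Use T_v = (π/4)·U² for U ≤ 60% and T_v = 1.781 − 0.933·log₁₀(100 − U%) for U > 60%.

Drainage path length: H_d = H/2 = 4.5 m (double drainage).
U ≤ 60%: T_v = (π/4)·U² = (π/4)×0.4² = 0.12566.
t = T_v·H_d²/c_v = 0.12566×4.5²/1.4 = 1.818 years.

t ≈ 1.82 years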